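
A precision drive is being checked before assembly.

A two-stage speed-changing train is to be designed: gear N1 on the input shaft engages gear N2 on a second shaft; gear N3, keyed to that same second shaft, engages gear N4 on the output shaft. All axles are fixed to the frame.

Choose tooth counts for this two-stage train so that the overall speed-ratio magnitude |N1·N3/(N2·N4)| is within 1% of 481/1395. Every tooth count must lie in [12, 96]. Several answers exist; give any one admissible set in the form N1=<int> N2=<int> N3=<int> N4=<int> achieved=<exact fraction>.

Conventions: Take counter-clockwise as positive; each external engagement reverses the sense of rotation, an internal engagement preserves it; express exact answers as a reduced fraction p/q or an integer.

N1=13 N2=15 N3=37 N4=93 achieved=481/1395

2-stage fixed-axis compound train for ratio 481/1395
target = 481/1395 in lowest terms: an exact hit needs N1·N3 = k·481 and N2·N4 = k·1395 for one integer k, every count in [12, 96]; additionally prefer no 1:1 stage (N1 ≠ N2, N3 ≠ N4)
k = 1: N1·N3 = 481 = 13·37, N2·N4 = 1395 = 15·93
achieved = 13·37/(15·93) = 481/1395; |achieved − target| = 0 ≤ 481/139500 ✓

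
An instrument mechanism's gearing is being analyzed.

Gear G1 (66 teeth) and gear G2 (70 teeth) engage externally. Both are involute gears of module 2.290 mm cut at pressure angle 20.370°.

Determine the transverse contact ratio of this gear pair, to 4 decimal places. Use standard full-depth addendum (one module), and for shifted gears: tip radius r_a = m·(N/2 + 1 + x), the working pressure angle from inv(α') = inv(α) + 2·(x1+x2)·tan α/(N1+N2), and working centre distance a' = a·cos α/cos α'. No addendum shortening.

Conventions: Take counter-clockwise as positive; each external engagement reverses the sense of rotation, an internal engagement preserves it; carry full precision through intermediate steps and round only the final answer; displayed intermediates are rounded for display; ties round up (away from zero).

topology: single-mesh involute geometry — m = 2.290, 66T/70T pair
base radii: r_b1 = 70.844183, r_b2 = 75.137769
tip radii: r_a1 = 77.860000, r_a2 = 82.440000
no profile shift: α' = α, a' = a
action lengths: √(r_a1²−r_b1²) = 32.299867, √(r_a2²−r_b2²) = 33.921515
base pitch p_b = π·m·cos α = 6.744350
CR = (32.299867 + 33.921515 − 155.720000·sin 20.37000°)/6.744350 = 1.781961
contact ratio ≈ 1.7820

1.7820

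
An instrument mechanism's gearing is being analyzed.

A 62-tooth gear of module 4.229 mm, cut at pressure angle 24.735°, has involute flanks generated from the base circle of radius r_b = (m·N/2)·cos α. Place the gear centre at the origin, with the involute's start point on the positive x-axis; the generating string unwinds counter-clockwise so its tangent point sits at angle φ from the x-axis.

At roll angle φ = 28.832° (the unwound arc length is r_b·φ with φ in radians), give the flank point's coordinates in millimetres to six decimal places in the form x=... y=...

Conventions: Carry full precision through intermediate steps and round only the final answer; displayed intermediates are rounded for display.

x=133.205782 y=4.930646

single-mesh involute tooth geometry (62T wheel at module 4.229)
pitch radius r_p = m·N/2 = 4.229·62/2 = 131.099000
base radius r_b = r_p·cos α = 131.099000·cos 24.735° = 119.071027
roll angle φ = 28.832° = 0.50321333 rad
x = r_b·(cos φ + φ·sin φ) = 133.205782
y = r_b·(sin φ − φ·cos φ) = 4.930646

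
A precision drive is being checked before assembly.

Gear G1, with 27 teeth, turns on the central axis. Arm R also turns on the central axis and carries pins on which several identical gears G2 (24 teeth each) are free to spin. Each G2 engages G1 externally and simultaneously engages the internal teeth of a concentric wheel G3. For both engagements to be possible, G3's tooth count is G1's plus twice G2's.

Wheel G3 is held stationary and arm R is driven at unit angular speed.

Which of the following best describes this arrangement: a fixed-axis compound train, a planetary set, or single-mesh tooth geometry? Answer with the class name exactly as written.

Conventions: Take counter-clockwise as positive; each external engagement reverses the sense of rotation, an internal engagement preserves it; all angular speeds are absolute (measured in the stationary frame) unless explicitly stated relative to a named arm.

planetary set

class = planetary set [G3 = 27+2·24 = 75; Willis about the carrier]
classification: planetary set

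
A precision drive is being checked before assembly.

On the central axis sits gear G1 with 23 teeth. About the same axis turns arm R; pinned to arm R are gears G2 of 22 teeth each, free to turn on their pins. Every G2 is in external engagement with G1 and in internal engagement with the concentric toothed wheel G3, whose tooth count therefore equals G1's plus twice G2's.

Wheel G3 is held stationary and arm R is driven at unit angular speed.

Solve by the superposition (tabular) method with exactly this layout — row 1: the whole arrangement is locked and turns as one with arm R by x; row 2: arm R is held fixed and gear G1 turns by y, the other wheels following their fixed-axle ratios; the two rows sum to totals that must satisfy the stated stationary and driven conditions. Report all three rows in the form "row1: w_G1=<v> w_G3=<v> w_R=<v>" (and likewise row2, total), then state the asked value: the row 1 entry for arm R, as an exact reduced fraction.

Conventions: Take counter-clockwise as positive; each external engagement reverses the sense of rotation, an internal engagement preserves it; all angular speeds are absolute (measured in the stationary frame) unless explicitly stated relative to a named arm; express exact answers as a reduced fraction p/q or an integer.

row1: w_G1=1 w_G3=1 w_R=1
row2: w_G1=67/23 w_G3=-1 w_R=0
total: w_G1=90/23 w_G3=0 w_R=1
asked value: 1

topology: planetary set — G1 23T / G2 22T / G3 67T, arm = carrier (Willis)
row 1 (train locked, turned with arm): all members turn x
row 2 (arm held, sun turns y): ω_ring = −(23/67)·y, ω_arm = 0
boundary: total ω_ring = x − (23/67)·y = 0 and total ω_arm = x = 1  ⇒  y = 67/23, x = 1
row 2 ring = −(23/67)·67/23 = -1
totals (row 1 + row 2): sun 1 + 67/23 = 90/23, ring 1 + (-1) = 0, arm 1 + 0 = 1
asked cell (row1, arm) = 1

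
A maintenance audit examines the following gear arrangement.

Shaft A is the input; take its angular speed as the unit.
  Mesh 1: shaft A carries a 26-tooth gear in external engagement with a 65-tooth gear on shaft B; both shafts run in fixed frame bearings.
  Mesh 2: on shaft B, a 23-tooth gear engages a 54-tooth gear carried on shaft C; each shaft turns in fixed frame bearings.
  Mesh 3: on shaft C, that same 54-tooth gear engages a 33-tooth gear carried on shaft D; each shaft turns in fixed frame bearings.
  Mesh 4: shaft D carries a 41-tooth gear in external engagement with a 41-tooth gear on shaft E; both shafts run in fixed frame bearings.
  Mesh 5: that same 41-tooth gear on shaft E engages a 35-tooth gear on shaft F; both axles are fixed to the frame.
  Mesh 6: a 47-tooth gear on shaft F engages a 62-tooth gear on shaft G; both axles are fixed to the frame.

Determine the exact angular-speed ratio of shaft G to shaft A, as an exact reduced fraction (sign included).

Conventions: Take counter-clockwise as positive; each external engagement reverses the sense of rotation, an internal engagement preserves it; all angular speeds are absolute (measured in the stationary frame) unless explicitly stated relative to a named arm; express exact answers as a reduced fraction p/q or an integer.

class = fixed-axis compound train [6 meshes; 6 ratios multiply, 6 sense flips]
mesh 1 [26T→65T]: running ratio 2/5, sense −
mesh 2 [23T→54T]: running ratio 23/135, sense +
mesh 3 [54T→33T]: running ratio 46/165, sense −
mesh 4 [41T→41T]: running ratio 46/165, sense +
mesh 5 [41T→35T]: running ratio 1886/5775, sense −
mesh 6 [47T→62T]: running ratio 44321/179025, sense +
ω_out/ω_in = 44321/179025

44321/179025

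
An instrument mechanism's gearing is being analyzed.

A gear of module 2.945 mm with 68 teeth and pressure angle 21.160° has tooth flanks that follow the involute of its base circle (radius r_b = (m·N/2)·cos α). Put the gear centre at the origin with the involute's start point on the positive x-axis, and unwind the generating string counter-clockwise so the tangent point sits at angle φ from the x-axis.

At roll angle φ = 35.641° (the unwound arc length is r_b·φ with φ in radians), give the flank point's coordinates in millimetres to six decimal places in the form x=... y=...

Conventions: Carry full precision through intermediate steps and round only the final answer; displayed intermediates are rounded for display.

x=109.734801 y=7.206261

single-mesh involute tooth geometry (68T wheel at module 2.945)
pitch radius r_p = m·N/2 = 2.945·68/2 = 100.130000
base radius r_b = r_p·cos α = 100.130000·cos 21.160° = 93.378838
roll angle φ = 35.641° = 0.62205280 rad
x = r_b·(cos φ + φ·sin φ) = 109.734801
y = r_b·(sin φ − φ·cos φ) = 7.206261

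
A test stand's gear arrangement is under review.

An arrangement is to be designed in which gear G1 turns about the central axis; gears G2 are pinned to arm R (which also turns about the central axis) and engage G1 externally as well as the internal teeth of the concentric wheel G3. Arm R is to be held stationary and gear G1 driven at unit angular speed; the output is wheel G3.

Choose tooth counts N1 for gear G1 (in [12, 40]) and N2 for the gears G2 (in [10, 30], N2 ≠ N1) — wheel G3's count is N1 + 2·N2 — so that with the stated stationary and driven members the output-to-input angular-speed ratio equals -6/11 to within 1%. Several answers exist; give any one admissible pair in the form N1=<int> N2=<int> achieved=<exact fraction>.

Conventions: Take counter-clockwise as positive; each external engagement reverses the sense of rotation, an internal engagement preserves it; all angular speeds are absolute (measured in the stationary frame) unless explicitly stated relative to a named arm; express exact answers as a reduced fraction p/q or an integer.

design class (target -6/11): planetary set
Willis with ω_arm = 0: ω_ring/ω_sun = −N1/N3; set equal to -6/11  ⇒  N3/N1 = −1/(-6/11) = 11/6
N3 = N1 + 2·N2  ⇒  N2/N1 = (N3/N1 − 1)/2 = (11/6 − 1)/2 = 5/12
smallest multiple with N1 ≥ 12 and N2 ≥ 10: k = 2  ⇒  N1 = 2·12 = 24, N2 = 2·5 = 10 (N1 ≤ 40, N2 ≤ 30, N2 ≠ N1 ✓), N3 = 24 + 2·10 = 44
check: −N1/N3 with N1 = 24, N3 = 44 gives -6/11; |achieved − target| = 0 ≤ 3/550 ✓

N1=24 N2=10 achieved=-6/11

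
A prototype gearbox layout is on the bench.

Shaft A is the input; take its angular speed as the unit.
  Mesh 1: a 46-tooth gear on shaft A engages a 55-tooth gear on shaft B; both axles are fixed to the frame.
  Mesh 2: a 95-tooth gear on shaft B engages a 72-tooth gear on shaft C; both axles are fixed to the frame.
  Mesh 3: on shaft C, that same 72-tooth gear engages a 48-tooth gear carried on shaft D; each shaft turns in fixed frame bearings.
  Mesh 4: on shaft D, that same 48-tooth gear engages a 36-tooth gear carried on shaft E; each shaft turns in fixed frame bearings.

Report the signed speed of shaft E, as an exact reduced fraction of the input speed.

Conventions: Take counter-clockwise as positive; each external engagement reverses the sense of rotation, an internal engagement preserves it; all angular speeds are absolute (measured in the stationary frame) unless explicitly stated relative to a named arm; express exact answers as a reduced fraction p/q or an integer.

4-mesh fixed-axis compound train (all bearings frame-fixed)
mesh 1 [46T→55T]: |ω|/ω_in = 1×46/55 = 46/55, sense flips to −
mesh 2 [95T→72T]: |ω|/ω_in = (46/55)×95/72 = 437/396, sense flips to +
mesh 3 [72T→48T]: |ω|/ω_in = (437/396)×72/48 = 437/264, sense flips to −
mesh 4 [48T→36T]: |ω|/ω_in = (437/264)×48/36 = 437/198, sense flips to +
signed output speed (× input speed) = 437/198

437/198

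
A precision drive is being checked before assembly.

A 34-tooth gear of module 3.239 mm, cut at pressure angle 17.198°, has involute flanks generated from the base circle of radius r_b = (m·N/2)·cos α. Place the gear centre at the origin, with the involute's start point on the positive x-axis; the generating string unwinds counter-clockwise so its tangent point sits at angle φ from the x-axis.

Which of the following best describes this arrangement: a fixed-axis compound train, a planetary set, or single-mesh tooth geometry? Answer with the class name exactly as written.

single-mesh tooth geometry

topology: single-mesh involute geometry — m = 3.239, N = 34
classification: single-mesh tooth geometry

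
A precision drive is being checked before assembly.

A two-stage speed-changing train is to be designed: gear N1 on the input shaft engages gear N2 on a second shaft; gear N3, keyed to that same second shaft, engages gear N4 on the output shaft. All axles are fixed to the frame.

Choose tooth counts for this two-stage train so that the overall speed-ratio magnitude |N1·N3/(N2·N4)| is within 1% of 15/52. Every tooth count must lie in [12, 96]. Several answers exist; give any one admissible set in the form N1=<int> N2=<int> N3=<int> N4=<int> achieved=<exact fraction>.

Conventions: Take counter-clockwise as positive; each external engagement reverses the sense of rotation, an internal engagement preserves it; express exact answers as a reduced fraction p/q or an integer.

topology: fixed-axis compound train — 2 stages, target 15/52
target = 15/52 in lowest terms: an exact hit needs N1·N3 = k·15 and N2·N4 = k·52 for one integer k, every count in [12, 96]; additionally prefer no 1:1 stage (N1 ≠ N2, N3 ≠ N4)
k = 1…11: no 1:1-free in-range split of k·15 and k·52 into factor pairs; take k = 12
k = 12: N1·N3 = 180 = 12·15, N2·N4 = 624 = 52·12
achieved = 12·15/(52·12) = 15/52; |achieved − target| = 0 ≤ 3/1040 ✓

N1=12 N2=52 N3=15 N4=12 achieved=15/52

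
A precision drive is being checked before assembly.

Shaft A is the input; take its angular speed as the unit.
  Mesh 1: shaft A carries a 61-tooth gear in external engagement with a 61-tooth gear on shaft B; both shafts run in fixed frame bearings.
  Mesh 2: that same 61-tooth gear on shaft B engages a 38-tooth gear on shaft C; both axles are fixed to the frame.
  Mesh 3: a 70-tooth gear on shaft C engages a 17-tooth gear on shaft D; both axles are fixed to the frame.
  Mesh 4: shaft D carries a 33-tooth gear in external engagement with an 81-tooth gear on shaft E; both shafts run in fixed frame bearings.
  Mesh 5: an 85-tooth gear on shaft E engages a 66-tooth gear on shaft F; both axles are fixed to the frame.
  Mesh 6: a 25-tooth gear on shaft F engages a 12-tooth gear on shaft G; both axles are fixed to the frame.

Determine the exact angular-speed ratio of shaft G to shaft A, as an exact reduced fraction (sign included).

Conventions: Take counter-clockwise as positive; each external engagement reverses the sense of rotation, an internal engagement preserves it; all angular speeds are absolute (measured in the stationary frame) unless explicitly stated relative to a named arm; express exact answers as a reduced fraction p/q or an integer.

266875/36936

class = fixed-axis compound train [6 meshes; 6 ratios multiply, 6 sense flips]
mesh 1 [61T→61T]: running ratio 1, sense −
mesh 2 [61T→38T]: running ratio 61/38, sense +
mesh 3 [70T→17T]: running ratio 2135/323, sense −
mesh 4 [33T→81T]: running ratio 23485/8721, sense +
mesh 5 [85T→66T]: running ratio 10675/3078, sense −
mesh 6 [25T→12T]: running ratio 266875/36936, sense +
ω_out/ω_in = 266875/36936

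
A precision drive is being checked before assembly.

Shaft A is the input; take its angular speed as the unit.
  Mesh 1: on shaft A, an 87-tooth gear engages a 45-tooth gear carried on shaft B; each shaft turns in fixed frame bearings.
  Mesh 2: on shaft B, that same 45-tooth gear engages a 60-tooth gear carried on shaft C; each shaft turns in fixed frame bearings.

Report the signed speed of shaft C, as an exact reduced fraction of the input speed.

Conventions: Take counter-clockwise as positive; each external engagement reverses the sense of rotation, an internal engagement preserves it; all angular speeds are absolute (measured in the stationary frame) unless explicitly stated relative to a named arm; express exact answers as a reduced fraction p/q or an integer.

2-mesh fixed-axis compound train (all bearings frame-fixed)
mesh 1 [87T→45T]: |ω|/ω_in = 1×87/45 = 29/15, sense flips to −
mesh 2 [45T→60T]: |ω|/ω_in = (29/15)×45/60 = 29/20, sense flips to +
signed output speed (× input speed) = 29/20

29/20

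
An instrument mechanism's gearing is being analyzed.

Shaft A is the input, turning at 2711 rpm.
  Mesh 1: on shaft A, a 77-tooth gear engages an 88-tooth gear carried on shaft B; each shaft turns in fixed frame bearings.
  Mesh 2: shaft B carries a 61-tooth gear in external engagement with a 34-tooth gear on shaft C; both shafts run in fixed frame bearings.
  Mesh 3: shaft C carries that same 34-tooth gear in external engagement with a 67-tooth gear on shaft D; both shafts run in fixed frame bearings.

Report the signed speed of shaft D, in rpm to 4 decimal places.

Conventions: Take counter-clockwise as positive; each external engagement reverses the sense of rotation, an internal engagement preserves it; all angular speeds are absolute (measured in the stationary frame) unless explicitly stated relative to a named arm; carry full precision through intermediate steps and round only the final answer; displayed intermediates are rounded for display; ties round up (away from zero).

-2159.6959 rpm

3-mesh fixed-axis compound train (all bearings frame-fixed)
mesh 1 [77T→88T]: ω = 2711.0000×77/88 = 2372.1250 rpm, sense flips to −
mesh 2 [61T→34T]: ω = 2372.1250×61/34 = 4255.8713 rpm, sense flips to +
mesh 3 [34T→67T]: ω = 4255.8713×34/67 = 2159.6959 rpm, sense flips to −
signed output speed = -2159.6959 rpm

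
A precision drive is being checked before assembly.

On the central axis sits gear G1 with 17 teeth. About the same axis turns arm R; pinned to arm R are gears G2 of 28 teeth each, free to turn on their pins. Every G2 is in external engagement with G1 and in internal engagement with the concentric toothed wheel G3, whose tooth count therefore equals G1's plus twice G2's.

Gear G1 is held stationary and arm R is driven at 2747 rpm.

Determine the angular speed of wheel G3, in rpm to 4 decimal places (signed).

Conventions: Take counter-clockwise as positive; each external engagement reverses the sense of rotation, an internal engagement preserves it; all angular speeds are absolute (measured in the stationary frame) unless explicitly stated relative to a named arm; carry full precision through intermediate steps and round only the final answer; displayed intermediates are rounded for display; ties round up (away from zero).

+3386.7123 rpm

class = planetary set [G3 = 17+2·28 = 73; Willis about the carrier]
normalise by the input: solve with ω_arm = 1, then scale by 2747 rpm
ring teeth: 17 + 2·28 = 73
17(ω_sun−ω_arm) = −73(ω_ring−ω_arm),  ω_sun = 0, ω_arm = 1
ω_ring = 1 − (17/73)(0−1) = 90/73
scale: ω_ring = 90/73 × 2747 rpm = +3386.7123 rpm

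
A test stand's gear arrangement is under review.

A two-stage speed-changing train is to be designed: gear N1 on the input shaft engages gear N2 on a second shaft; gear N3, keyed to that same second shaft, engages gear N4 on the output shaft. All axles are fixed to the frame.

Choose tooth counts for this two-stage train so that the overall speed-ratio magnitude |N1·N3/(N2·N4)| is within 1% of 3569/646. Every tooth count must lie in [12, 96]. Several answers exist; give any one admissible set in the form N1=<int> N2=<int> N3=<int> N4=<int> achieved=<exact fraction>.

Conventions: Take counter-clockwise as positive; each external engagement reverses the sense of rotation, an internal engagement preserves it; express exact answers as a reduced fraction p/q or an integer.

N1=43 N2=17 N3=83 N4=38 achieved=3569/646

topology: fixed-axis compound train — 2 stages, target 3569/646
target = 3569/646 in lowest terms: an exact hit needs N1·N3 = k·3569 and N2·N4 = k·646 for one integer k, every count in [12, 96]; additionally prefer no 1:1 stage (N1 ≠ N2, N3 ≠ N4)
k = 1: N1·N3 = 3569 = 43·83, N2·N4 = 646 = 17·38
achieved = 43·83/(17·38) = 3569/646; |achieved − target| = 0 ≤ 3569/64600 ✓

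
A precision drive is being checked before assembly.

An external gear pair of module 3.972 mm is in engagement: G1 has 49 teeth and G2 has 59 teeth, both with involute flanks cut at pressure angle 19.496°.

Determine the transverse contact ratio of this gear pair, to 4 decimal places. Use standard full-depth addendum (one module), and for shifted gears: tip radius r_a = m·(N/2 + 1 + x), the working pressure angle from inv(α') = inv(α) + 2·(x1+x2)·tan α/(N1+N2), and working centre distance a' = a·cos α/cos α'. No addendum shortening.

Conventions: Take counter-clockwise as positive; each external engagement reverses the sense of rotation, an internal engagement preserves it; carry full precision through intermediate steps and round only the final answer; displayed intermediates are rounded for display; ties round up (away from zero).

topology: single-mesh involute geometry — m = 3.972, 49T/59T pair
base radii: r_b1 = 91.734482, r_b2 = 110.455804
tip radii: r_a1 = 101.286000, r_a2 = 121.146000
no profile shift: α' = α, a' = a
action lengths: √(r_a1²−r_b1²) = 42.937614, √(r_a2²−r_b2²) = 49.758101
base pitch p_b = π·m·cos α = 11.762954
CR = (42.937614 + 49.758101 − 214.488000·sin 19.49600°)/11.762954 = 1.794810
contact ratio ≈ 1.7948

1.7948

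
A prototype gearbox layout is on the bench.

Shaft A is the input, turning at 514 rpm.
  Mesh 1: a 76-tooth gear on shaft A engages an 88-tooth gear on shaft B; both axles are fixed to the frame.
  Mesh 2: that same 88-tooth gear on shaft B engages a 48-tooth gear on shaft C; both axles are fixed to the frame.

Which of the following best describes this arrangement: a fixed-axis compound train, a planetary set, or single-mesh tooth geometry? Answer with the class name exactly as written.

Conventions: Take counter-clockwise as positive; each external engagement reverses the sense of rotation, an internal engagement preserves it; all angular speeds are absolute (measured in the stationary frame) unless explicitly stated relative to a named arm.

recognized (3 fixed axles, 2 meshes): fixed-axis compound train
classification: fixed-axis compound train

fixed-axis compound train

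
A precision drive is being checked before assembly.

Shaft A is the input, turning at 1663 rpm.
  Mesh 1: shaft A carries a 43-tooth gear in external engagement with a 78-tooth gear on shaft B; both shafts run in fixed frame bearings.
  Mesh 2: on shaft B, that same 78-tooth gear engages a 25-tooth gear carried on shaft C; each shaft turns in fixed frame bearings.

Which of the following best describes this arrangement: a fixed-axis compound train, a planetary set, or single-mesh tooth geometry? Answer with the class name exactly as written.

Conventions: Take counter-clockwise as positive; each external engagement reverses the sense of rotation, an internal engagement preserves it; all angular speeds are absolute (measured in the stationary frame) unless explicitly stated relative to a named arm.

fixed-axis compound train

class = fixed-axis compound train [2 meshes; 2 ratios multiply, 2 sense flips]
classification: fixed-axis compound train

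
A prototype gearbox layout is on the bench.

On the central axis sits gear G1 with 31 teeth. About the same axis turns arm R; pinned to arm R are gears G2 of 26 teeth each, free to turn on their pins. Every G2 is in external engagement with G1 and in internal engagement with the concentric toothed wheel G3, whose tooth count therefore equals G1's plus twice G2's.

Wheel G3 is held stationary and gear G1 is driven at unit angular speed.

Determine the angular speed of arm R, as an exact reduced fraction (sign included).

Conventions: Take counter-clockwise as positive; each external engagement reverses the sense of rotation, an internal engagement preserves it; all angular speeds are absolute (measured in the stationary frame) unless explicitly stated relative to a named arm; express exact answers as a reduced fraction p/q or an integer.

planetary set (31T centre, 26T on arm, 83T internal) — Willis relation
ring teeth: 31 + 2·26 = 83
31(ω_sun−ω_arm) = −83(ω_ring−ω_arm),  ω_ring = 0, ω_sun = 1
31(1−ω_arm) = −83(0−ω_arm)  ⇒  114·ω_arm = 31  ⇒  ω_arm = 31/114
exact speed ratio = 31/114

31/114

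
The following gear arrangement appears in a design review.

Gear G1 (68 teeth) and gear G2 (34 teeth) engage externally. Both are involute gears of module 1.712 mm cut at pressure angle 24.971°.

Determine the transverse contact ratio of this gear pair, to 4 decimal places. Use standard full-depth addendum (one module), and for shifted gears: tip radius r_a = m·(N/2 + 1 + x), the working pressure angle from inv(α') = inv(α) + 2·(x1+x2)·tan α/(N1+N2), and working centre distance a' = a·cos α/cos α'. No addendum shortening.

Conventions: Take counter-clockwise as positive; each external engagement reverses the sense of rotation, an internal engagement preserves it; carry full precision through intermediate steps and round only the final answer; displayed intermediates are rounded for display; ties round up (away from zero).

1.5290

topology: single-mesh involute geometry — m = 1.712, 68T/34T pair
base radii: r_b1 = 52.766808, r_b2 = 26.383404
tip radii: r_a1 = 59.920000, r_a2 = 30.816000
no profile shift: α' = α, a' = a
action lengths: √(r_a1²−r_b1²) = 28.391379, √(r_a2²−r_b2²) = 15.922998
base pitch p_b = π·m·cos α = 4.875642
CR = (28.391379 + 15.922998 − 87.312000·sin 24.97100°)/4.875642 = 1.528986
contact ratio ≈ 1.5290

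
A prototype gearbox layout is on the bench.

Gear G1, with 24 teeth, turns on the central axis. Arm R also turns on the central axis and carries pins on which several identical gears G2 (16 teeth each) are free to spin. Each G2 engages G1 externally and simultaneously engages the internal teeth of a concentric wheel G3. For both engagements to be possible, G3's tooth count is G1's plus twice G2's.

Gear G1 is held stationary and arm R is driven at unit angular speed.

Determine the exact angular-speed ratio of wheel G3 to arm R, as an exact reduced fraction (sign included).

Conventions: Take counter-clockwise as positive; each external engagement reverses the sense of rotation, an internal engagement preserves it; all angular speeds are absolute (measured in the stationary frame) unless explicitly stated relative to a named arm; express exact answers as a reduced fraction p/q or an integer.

10/7

recognized (axles ride arm R): planetary set, 24/16/56 teeth
ring teeth: 24 + 2·16 = 56
24(ω_sun−ω_arm) = −56(ω_ring−ω_arm),  ω_sun = 0, ω_arm = 1
ω_ring = 1 − (24/56)(0−1) = 10/7
ω_out/ω_in = 10/7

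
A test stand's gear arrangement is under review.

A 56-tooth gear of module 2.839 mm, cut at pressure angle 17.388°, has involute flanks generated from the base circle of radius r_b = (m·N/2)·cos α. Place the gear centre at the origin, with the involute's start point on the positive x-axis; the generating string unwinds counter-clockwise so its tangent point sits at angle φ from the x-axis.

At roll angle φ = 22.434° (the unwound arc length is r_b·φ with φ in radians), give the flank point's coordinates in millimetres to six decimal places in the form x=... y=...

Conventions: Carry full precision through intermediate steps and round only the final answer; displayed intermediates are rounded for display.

single-mesh involute tooth geometry (56T wheel at module 2.839)
pitch radius r_p = m·N/2 = 2.839·56/2 = 79.492000
base radius r_b = r_p·cos α = 79.492000·cos 17.388° = 75.859449
roll angle φ = 22.434° = 0.39154716 rad
x = r_b·(cos φ + φ·sin φ) = 81.453443
y = r_b·(sin φ − φ·cos φ) = 1.494748

x=81.453443 y=1.494748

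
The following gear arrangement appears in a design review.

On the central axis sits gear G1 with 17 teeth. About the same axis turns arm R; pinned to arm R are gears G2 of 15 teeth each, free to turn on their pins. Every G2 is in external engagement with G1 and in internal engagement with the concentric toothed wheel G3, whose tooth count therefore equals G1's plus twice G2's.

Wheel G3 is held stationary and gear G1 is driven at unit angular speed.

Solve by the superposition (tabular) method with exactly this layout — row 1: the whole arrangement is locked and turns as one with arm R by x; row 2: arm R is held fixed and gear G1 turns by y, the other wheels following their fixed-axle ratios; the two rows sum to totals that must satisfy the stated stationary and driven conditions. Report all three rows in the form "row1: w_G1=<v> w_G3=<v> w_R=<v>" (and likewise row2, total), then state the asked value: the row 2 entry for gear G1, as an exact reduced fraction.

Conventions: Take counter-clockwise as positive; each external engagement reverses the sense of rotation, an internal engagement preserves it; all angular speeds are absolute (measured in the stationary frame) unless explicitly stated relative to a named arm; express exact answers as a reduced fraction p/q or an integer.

row1: w_G1=17/64 w_G3=17/64 w_R=17/64
row2: w_G1=47/64 w_G3=-17/64 w_R=0
total: w_G1=1 w_G3=0 w_R=17/64
asked value: 47/64

recognized (axles ride arm R): planetary set, 17/15/47 teeth
superposition row 1 [locked train]: every member turns x
row 2 — arm fixed, fixed-axis ratios: sun y, ring −(17/47)·y, arm 0
boundary: total ω_ring = x − (17/47)·y = 0 and total ω_sun = x + y = 1  ⇒  y = 47/64, x = 17/64
row 2 ring = −(17/47)·47/64 = -17/64
totals (row 1 + row 2): sun 17/64 + 47/64 = 1, ring 17/64 + (-17/64) = 0, arm 17/64 + 0 = 17/64
asked cell (row2, sun) = 47/64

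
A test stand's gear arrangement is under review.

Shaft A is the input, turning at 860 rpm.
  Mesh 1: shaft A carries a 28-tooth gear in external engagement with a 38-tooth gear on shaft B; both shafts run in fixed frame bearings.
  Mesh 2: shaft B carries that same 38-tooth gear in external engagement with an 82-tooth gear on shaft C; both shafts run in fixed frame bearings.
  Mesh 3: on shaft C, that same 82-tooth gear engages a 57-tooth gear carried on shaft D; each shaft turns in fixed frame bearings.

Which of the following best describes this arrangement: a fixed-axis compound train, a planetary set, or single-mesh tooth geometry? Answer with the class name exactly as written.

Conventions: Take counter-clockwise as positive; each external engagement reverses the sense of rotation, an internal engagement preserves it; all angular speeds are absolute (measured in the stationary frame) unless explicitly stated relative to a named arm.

fixed-axis compound train

class = fixed-axis compound train [3 meshes; 3 ratios multiply, 3 sense flips]
classification: fixed-axis compound train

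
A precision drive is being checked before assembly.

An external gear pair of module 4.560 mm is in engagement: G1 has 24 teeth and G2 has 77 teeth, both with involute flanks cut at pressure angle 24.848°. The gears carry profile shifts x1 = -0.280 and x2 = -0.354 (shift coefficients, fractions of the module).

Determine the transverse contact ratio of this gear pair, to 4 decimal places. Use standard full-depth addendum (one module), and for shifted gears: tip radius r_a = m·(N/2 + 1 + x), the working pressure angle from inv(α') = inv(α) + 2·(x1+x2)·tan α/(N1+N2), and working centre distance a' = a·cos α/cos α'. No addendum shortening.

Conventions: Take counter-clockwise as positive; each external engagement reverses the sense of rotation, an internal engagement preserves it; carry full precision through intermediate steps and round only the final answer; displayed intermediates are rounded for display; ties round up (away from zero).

class = single-mesh tooth geometry [involute pair 24T × 77T, m = 4.560]
base radii: r_b1 = 49.654338, r_b2 = 159.307667
tip radii: r_a1 = 58.003200, r_a2 = 178.505760
inv(α') = inv(24.848°) + 2·(-0.280-0.354)·tan α/(24+77) = 0.02358873  ⇒  α' = 23.17019°
a' = a·cos α / cos α' = 230.2800·cos 24.848°/cos 23.17019° = 227.295635
action lengths: √(r_a1²−r_b1²) = 29.980293, √(r_a2²−r_b2²) = 80.531818
base pitch p_b = π·m·cos α = 12.999475
CR = (29.980293 + 80.531818 − 227.295635·sin 23.17019°)/12.999475 = 1.621568
contact ratio ≈ 1.6216

1.6216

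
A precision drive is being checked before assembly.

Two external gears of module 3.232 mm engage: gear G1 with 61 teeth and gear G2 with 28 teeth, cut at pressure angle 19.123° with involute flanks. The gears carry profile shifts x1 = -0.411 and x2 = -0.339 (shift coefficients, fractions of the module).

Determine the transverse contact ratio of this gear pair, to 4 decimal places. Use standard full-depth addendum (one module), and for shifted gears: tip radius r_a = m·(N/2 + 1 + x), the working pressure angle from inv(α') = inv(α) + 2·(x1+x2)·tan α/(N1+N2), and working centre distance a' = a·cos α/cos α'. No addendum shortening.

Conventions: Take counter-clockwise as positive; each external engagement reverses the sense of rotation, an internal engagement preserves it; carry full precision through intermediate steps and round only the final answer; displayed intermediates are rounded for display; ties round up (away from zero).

2.0682

recognized (one external pair, fixed centres): single-mesh tooth geometry, m = 3.232, N1 = 61, N2 = 28
base radii: r_b1 = 93.136328, r_b2 = 42.751101
tip radii: r_a1 = 100.479648, r_a2 = 47.384352
inv(α') = inv(19.123°) + 2·(-0.411-0.339)·tan α/(61+28) = 0.00712758  ⇒  α' = 15.74119°
a' = a·cos α / cos α' = 143.8240·cos 19.123°/cos 15.74119° = 141.182188
action lengths: √(r_a1²−r_b1²) = 37.706552, √(r_a2²−r_b2²) = 20.435756
base pitch p_b = π·m·cos α = 9.593325
CR = (37.706552 + 20.435756 − 141.182188·sin 15.74119°)/9.593325 = 2.068173
contact ratio ≈ 2.0682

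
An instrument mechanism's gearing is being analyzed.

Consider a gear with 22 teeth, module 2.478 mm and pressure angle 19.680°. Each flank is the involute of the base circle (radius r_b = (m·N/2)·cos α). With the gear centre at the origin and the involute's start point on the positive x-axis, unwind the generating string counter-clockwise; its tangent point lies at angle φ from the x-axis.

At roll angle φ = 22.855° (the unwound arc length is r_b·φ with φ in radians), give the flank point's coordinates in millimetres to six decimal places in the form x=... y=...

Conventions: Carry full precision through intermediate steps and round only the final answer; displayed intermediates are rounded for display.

single-mesh involute tooth geometry (22T wheel at module 2.478)
pitch radius r_p = m·N/2 = 2.478·22/2 = 27.258000
base radius r_b = r_p·cos α = 27.258000·cos 19.680° = 25.665810
roll angle φ = 22.855° = 0.39889500 rad
x = r_b·(cos φ + φ·sin φ) = 27.627235
y = r_b·(sin φ − φ·cos φ) = 0.534421

x=27.627235 y=0.534421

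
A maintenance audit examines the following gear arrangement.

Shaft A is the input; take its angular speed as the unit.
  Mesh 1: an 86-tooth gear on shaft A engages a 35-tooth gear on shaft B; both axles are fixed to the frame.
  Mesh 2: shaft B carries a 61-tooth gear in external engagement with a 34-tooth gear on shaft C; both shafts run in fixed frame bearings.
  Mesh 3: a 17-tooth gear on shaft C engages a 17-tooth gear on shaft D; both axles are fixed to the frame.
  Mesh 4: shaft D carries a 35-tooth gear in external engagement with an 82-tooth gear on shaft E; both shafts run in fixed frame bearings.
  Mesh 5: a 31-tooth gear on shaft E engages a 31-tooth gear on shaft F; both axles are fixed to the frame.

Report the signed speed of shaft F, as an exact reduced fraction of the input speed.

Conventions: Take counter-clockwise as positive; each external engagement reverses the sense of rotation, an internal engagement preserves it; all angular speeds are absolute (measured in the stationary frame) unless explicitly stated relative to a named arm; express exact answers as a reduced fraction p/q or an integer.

5-mesh fixed-axis compound train (all bearings frame-fixed)
mesh 1 [86T→35T]: |ω|/ω_in = 1×86/35 = 86/35, sense flips to −
mesh 2 [61T→34T]: |ω|/ω_in = (86/35)×61/34 = 2623/595, sense flips to +
mesh 3 [17T→17T]: |ω|/ω_in = (2623/595)×17/17 = 2623/595, sense flips to −
mesh 4 [35T→82T]: |ω|/ω_in = (2623/595)×35/82 = 2623/1394, sense flips to +
mesh 5 [31T→31T]: |ω|/ω_in = (2623/1394)×31/31 = 2623/1394, sense flips to −
signed output speed (× input speed) = -2623/1394

-2623/1394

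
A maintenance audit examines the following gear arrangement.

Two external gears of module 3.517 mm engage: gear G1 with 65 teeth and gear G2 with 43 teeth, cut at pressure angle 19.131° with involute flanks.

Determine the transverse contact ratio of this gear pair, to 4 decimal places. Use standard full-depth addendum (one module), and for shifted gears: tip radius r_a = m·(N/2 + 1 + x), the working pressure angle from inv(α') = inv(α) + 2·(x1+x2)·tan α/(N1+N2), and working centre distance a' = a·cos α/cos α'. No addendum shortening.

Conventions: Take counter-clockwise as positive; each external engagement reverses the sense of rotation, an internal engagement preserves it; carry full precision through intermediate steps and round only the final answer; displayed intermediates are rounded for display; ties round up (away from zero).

class = single-mesh tooth geometry [involute pair 65T × 43T, m = 3.517]
base radii: r_b1 = 107.989771, r_b2 = 71.439387
tip radii: r_a1 = 117.819500, r_a2 = 79.132500
no profile shift: α' = α, a' = a
action lengths: √(r_a1²−r_b1²) = 47.113098, √(r_a2²−r_b2²) = 34.034785
base pitch p_b = π·m·cos α = 10.438765
CR = (47.113098 + 34.034785 − 189.918000·sin 19.13100°)/10.438765 = 1.811155
contact ratio ≈ 1.8112

1.8112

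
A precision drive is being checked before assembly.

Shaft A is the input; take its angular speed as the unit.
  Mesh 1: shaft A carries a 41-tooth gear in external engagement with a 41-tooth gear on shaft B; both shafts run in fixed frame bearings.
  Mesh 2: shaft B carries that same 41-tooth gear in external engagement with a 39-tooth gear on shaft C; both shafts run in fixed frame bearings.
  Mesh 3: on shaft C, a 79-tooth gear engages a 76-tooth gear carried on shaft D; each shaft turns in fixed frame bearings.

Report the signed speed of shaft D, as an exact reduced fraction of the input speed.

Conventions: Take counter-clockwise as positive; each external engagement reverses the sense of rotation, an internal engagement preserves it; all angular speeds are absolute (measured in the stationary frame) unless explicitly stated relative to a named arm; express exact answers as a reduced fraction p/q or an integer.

-3239/2964

3-mesh fixed-axis compound train (all bearings frame-fixed)
mesh 1 [41T→41T]: |ω|/ω_in = 1×41/41 = 1, sense flips to −
mesh 2 [41T→39T]: |ω|/ω_in = 1×41/39 = 41/39, sense flips to +
mesh 3 [79T→76T]: |ω|/ω_in = (41/39)×79/76 = 3239/2964, sense flips to −
signed output speed (× input speed) = -3239/2964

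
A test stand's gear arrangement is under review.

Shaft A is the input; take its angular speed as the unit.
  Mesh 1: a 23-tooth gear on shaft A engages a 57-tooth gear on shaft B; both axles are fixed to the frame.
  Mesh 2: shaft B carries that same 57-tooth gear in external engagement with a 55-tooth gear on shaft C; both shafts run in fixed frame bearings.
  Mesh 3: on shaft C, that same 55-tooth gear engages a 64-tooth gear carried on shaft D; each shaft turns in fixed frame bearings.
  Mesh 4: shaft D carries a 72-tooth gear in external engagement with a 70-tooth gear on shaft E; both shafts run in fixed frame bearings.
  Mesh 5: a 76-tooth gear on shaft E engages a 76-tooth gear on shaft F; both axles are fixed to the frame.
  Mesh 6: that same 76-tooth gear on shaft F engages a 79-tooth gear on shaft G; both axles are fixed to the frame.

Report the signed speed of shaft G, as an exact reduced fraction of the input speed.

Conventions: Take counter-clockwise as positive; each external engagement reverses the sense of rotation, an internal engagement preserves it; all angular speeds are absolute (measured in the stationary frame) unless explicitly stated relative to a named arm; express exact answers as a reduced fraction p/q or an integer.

6-mesh fixed-axis compound train (all bearings frame-fixed)
mesh 1 [23T→57T]: |ω|/ω_in = 1×23/57 = 23/57, sense flips to −
mesh 2 [57T→55T]: |ω|/ω_in = (23/57)×57/55 = 23/55, sense flips to +
mesh 3 [55T→64T]: |ω|/ω_in = (23/55)×55/64 = 23/64, sense flips to −
mesh 4 [72T→70T]: |ω|/ω_in = (23/64)×72/70 = 207/560, sense flips to +
mesh 5 [76T→76T]: |ω|/ω_in = (207/560)×76/76 = 207/560, sense flips to −
mesh 6 [76T→79T]: |ω|/ω_in = (207/560)×76/79 = 3933/11060, sense flips to +
signed output speed (× input speed) = 3933/11060

3933/11060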